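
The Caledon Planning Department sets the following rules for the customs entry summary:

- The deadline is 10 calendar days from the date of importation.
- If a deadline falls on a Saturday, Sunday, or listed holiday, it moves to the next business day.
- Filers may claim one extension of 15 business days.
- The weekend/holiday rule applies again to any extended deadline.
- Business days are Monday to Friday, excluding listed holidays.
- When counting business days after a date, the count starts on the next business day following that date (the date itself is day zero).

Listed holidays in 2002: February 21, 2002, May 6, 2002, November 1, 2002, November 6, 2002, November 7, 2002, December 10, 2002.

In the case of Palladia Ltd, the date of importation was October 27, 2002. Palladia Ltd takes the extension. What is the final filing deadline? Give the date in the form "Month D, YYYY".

10 calendar days after October 27, 2002 is November 6, 2002.
November 6, 2002 is a listed holiday; the next business day is November 8, 2002 (Friday).
The 15-business-day extension runs from November 8, 2002 to November 29, 2002.
Since November 29, 2002 is a Friday and not a holiday, the date is unchanged.
So the filing is due November 29, 2002.

November 29, 2002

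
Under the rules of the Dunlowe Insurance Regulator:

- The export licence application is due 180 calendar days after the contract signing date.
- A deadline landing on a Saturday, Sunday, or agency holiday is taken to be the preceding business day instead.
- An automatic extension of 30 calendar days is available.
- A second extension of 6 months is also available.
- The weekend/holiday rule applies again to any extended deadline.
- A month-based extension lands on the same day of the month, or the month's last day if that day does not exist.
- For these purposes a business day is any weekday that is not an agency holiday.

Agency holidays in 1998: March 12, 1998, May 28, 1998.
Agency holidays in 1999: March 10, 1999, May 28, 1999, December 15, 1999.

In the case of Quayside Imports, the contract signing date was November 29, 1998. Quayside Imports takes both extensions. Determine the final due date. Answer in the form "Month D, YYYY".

From November 29, 1998, 180 calendar days later is May 28, 1999.
May 28, 1999 is a listed holiday; the preceding business day is May 27, 1999 (Thursday).
The 30-calendar-day extension moves the deadline from May 27, 1999 to June 26, 1999.
June 26, 1999 is a Saturday; the preceding business day is June 25, 1999 (Friday).
Applying the 6 months extension: 6 months after June 25, 1999 is December 25, 1999.
December 25, 1999 is a Saturday, so it moves to the preceding business day, December 24, 1999 (Friday).
The final due date is December 24, 1999.

December 24, 1999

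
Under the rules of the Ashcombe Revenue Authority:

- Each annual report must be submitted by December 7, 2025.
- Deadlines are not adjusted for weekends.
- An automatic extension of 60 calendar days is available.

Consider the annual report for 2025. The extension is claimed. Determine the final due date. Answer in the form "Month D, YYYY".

The statutory due date is December 7, 2025.
December 7, 2025 falls on a Sunday. The rules make no weekend/holiday allowance, so it remains December 7, 2025.
The 60-calendar-day extension moves the deadline from December 7, 2025 to February 5, 2026.
February 5, 2026 is a Thursday; no weekend or holiday adjustment applies.
Deadline: February 5, 2026.

February 5, 2026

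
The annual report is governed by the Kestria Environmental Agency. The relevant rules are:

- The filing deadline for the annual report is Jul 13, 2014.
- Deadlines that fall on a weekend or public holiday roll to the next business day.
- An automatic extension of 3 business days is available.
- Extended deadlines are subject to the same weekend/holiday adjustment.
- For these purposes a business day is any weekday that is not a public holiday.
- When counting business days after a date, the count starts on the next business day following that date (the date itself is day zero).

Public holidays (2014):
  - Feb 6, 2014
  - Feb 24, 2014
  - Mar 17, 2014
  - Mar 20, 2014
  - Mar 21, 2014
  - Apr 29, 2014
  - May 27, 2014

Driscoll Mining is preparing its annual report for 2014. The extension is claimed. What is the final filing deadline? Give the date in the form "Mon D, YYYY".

Start from the fixed due date, Jul 13, 2014.
Jul 13, 2014 falls on a Sunday. Rolling to the next business day gives Jul 14, 2014, a Monday.
Applying the 3-business-day extension: 3 business days after Jul 14, 2014 is Jul 17, 2014.
Jul 17, 2014 falls on a Thursday, which is a business day, so no adjustment is needed.
Deadline: Jul 17, 2014.

Jul 17, 2014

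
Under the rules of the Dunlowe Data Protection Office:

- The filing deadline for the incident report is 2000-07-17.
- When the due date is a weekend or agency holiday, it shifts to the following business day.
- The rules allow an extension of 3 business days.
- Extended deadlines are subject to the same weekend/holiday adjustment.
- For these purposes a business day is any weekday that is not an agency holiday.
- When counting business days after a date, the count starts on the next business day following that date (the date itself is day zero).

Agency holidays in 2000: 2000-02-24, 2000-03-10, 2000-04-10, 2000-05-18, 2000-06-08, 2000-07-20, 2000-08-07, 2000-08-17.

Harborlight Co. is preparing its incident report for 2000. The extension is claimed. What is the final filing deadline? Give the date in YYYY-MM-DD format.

Start from the fixed due date, 2000-07-17.
2000-07-17 is a Monday and not a listed holiday, so it stands.
Counting 3 further business days from 2000-07-17 reaches 2000-07-21.
2000-07-21 falls on a Friday, which is a business day, so no adjustment is needed.
Deadline: 2000-07-21.

2000-07-21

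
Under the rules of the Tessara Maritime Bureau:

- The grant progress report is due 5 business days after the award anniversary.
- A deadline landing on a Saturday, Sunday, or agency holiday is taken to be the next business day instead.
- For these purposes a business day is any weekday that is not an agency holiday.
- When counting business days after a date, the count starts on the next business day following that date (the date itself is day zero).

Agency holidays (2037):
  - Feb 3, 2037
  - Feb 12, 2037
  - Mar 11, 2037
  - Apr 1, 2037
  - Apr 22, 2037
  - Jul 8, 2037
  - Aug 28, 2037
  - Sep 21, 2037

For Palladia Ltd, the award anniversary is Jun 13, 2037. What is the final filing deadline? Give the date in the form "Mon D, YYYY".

Jun 19, 2037

Starting the day after Jun 13, 2037 and counting 5 business days lands on Jun 19, 2037.
Jun 19, 2037 is a Friday and not a listed holiday, so it stands.
Deadline: Jun 19, 2037.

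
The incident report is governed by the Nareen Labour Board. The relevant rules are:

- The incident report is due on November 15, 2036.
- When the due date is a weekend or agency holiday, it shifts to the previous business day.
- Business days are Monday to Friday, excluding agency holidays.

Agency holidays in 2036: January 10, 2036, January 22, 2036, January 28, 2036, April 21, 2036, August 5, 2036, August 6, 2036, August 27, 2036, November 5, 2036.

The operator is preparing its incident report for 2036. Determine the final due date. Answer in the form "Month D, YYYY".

The stated deadline is November 15, 2036.
Because November 15, 2036 is a Saturday, the deadline becomes November 14, 2036 (Friday).
So the filing is due November 14, 2036.

November 14, 2036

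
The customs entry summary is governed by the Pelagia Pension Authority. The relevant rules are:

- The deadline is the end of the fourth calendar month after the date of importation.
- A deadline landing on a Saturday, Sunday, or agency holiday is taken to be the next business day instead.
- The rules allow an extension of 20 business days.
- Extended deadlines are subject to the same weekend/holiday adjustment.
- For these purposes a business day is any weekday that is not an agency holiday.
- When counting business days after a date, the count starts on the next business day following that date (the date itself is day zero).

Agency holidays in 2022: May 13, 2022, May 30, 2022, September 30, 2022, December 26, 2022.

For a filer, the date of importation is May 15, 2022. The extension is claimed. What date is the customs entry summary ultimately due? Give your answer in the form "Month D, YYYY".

4 months after May 15, 2022 falls in September 2022; the last day of that month is September 30, 2022.
Because September 30, 2022 is a listed holiday, the deadline becomes October 3, 2022 (Monday).
Applying the 20-business-day extension: 20 business days after October 3, 2022 is October 31, 2022.
October 31, 2022 is a Monday and not a listed holiday, so it stands.
The final due date is October 31, 2022.

October 31, 2022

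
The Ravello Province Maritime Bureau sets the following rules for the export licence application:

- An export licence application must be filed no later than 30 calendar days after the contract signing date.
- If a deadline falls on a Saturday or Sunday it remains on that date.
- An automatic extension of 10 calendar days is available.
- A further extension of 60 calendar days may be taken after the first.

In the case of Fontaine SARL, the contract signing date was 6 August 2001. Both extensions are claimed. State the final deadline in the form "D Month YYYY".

14 November 2001

From 6 August 2001, 30 calendar days later is 5 September 2001.
No adjustment is made for weekends or holidays, so 5 September 2001 stands.
Applying the 10-calendar-day extension: 5 September 2001 + 10 days = 15 September 2001.
15 September 2001 falls on a Saturday. The rules make no weekend/holiday allowance, so it remains 15 September 2001.
Add the 60 calendar-day extension to 15 September 2001: 14 November 2001.
14 November 2001 is a Wednesday; no weekend or holiday adjustment applies.
Final deadline: 14 November 2001.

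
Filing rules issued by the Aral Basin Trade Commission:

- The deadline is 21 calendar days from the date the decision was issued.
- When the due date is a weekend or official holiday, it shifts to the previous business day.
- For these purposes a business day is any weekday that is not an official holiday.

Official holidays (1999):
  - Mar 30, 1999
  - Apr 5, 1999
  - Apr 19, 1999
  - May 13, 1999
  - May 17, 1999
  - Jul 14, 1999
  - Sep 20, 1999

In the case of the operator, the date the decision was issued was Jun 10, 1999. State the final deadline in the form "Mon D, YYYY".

Jul 1, 1999

Trigger date Jun 10, 1999 + 21 calendar days = Jul 1, 1999.
Since Jul 1, 1999 is a Thursday and not a holiday, the date is unchanged.
So the filing is due Jul 1, 1999.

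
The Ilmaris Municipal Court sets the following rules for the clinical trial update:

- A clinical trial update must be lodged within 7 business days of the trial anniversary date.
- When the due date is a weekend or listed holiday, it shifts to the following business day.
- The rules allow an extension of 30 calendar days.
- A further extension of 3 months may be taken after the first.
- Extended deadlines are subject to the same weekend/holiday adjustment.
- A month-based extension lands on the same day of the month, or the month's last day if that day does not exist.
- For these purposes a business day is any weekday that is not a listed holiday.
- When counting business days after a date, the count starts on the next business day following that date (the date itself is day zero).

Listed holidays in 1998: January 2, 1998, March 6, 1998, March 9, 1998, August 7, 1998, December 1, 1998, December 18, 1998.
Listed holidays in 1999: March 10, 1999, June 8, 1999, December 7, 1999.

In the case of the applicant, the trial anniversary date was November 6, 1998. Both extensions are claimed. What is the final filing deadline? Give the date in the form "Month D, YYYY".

Counting 7 business days after November 6, 1998 (skipping weekends and listed holidays) reaches November 17, 1998.
November 17, 1998 falls on a Tuesday, which is a business day, so no adjustment is needed.
With the 30-day extension, November 17, 1998 becomes December 17, 1998.
December 17, 1998 is a Thursday and not a listed holiday, so it stands.
Add 3 months to December 17, 1998: March 17, 1999.
Since March 17, 1999 is a Wednesday and not a holiday, the date is unchanged.
The final due date is March 17, 1999.

March 17, 1999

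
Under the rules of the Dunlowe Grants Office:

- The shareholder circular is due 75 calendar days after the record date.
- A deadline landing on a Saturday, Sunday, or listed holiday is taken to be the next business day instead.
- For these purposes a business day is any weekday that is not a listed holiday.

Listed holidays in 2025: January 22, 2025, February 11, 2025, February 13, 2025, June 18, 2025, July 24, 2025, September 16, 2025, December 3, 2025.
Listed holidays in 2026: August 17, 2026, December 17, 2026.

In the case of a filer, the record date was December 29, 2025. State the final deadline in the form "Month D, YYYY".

March 16, 2026

75 calendar days after December 29, 2025 is March 14, 2026.
March 14, 2026 falls on a Saturday. Rolling to the next business day gives March 16, 2026, a Monday.
The final due date is March 16, 2026.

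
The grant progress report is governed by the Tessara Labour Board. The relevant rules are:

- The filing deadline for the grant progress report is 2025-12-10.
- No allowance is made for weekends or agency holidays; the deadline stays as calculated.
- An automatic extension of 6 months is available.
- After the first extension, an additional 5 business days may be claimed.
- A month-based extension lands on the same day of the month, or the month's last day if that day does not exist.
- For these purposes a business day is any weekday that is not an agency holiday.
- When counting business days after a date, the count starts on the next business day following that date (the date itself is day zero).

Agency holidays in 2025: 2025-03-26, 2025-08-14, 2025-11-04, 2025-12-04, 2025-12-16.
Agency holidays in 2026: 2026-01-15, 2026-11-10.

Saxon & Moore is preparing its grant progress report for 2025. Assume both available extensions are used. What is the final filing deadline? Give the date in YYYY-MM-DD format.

2026-06-17

Start from the fixed due date, 2025-12-10.
No adjustment is made for weekends or holidays, so 2025-12-10 stands.
Add 6 months to 2025-12-10: 2026-06-10.
2026-06-10 is a Wednesday; no weekend or holiday adjustment applies.
Applying the 5-business-day extension: 5 business days after 2026-06-10 is 2026-06-17.
2026-06-17 falls on a Wednesday. The rules make no weekend/holiday allowance, so it remains 2026-06-17.
Deadline: 2026-06-17.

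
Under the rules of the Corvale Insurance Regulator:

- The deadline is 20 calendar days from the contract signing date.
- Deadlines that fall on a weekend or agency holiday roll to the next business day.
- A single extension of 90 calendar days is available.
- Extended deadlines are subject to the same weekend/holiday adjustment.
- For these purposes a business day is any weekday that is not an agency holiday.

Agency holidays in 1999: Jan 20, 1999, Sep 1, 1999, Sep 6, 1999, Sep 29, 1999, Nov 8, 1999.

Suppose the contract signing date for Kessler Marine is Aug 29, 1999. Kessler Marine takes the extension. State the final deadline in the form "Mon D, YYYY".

Dec 20, 1999

From Aug 29, 1999, 20 calendar days later is Sep 18, 1999.
Because Sep 18, 1999 is a Saturday, the deadline becomes Sep 20, 1999 (Monday).
Add the 90 calendar-day extension to Sep 20, 1999: Dec 19, 1999.
Dec 19, 1999 is a Sunday, so it moves to the next business day, Dec 20, 1999 (Monday).
Deadline: Dec 20, 1999.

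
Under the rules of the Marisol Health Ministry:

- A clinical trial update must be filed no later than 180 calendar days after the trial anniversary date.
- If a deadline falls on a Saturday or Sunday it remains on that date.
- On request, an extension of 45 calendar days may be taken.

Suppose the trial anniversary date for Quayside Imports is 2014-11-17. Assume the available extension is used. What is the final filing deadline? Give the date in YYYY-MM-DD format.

From 2014-11-17, 180 calendar days later is 2015-05-16.
No adjustment is made for weekends or holidays, so 2015-05-16 stands.
The 45-calendar-day extension moves the deadline from 2015-05-16 to 2015-06-30.
No adjustment is made for weekends or holidays, so 2015-06-30 stands.
Final deadline: 2015-06-30.

2015-06-30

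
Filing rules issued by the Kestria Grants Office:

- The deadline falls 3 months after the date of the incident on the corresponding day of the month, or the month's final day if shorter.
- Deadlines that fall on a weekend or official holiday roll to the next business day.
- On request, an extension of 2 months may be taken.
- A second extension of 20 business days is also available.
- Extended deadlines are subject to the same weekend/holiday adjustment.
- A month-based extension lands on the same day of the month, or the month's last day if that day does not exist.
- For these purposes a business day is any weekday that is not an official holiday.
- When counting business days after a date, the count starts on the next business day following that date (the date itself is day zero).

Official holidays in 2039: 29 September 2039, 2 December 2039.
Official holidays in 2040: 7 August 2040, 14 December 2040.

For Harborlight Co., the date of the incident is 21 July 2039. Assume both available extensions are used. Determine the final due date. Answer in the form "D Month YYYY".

18 January 2040

3 months from 21 July 2039 is 21 October 2039.
21 October 2039 (Friday) is already a business day.
Add 2 months to 21 October 2039: 21 December 2039.
Since 21 December 2039 is a Wednesday and not a holiday, the date is unchanged.
Counting 20 further business days from 21 December 2039 reaches 18 January 2040.
18 January 2040 falls on a Wednesday, which is a business day, so no adjustment is needed.
Final deadline: 18 January 2040.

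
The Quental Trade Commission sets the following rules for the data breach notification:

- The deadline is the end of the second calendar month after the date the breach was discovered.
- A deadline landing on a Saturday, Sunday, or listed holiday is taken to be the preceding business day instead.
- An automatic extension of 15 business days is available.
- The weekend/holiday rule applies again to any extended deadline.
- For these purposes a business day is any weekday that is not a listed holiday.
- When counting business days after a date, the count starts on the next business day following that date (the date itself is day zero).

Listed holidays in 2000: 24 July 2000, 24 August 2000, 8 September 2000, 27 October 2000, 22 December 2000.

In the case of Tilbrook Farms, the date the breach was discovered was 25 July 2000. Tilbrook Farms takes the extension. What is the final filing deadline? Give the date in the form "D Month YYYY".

20 October 2000

2 months after 25 July 2000 is September 2000; that month ends on 30 September 2000.
30 September 2000 falls on a Saturday. Rolling to the preceding business day gives 29 September 2000, a Friday.
Counting 15 further business days from 29 September 2000 reaches 20 October 2000.
Since 20 October 2000 is a Friday and not a holiday, the date is unchanged.
The final due date is 20 October 2000.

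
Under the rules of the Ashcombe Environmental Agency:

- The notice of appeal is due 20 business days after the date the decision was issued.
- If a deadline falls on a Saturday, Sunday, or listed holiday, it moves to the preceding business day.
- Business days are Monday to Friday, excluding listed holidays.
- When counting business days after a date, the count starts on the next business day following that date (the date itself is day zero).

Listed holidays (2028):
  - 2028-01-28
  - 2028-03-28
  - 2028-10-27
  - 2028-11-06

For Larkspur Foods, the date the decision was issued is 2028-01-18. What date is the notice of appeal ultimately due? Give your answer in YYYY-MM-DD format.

2028-02-16

Counting 20 business days after 2028-01-18 (skipping weekends and listed holidays) reaches 2028-02-16.
2028-02-16 is a Wednesday and not a listed holiday, so it stands.
The final due date is 2028-02-16.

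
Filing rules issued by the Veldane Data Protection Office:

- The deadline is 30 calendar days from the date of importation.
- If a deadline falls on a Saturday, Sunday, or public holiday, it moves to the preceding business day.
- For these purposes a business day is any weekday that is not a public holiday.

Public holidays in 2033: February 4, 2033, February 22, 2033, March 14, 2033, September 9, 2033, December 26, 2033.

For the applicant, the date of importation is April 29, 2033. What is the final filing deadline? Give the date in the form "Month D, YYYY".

Adding 30 calendar days to April 29, 2033 gives May 29, 2033.
May 29, 2033 is a Sunday; the preceding business day is May 27, 2033 (Friday).
So the filing is due May 27, 2033.

May 27, 2033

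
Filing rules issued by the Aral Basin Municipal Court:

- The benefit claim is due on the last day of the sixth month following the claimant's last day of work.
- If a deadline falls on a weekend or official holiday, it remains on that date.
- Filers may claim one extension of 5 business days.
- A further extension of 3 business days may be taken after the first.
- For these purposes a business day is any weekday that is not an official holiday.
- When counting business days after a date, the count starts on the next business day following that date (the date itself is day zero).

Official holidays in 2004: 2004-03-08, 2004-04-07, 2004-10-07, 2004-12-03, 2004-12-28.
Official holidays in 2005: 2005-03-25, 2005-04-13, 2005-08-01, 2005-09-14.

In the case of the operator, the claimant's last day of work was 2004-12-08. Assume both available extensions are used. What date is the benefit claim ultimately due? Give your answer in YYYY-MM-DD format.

2005-07-12

6 months after 2004-12-08 falls in June 2005; the last day of that month is 2005-06-30.
No adjustment is made for weekends or holidays, so 2005-06-30 stands.
Counting 5 further business days from 2005-06-30 reaches 2005-07-07.
2005-07-07 is a Thursday; no weekend or holiday adjustment applies.
Counting 3 further business days from 2005-07-07 reaches 2005-07-12.
2005-07-12 is a Tuesday; no weekend or holiday adjustment applies.
The final due date is 2005-07-12.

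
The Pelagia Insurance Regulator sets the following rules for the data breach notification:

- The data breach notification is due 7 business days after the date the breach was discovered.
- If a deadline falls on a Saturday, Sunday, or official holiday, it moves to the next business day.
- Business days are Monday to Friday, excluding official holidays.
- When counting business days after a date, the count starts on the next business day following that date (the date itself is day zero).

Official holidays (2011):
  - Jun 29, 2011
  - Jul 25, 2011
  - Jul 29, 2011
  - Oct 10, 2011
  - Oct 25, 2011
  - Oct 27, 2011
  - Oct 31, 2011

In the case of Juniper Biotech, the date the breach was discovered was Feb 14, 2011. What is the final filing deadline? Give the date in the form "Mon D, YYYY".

Starting the day after Feb 14, 2011 and counting 7 business days lands on Feb 23, 2011.
Feb 23, 2011 (Wednesday) is already a business day.
Final deadline: Feb 23, 2011.

Feb 23, 2011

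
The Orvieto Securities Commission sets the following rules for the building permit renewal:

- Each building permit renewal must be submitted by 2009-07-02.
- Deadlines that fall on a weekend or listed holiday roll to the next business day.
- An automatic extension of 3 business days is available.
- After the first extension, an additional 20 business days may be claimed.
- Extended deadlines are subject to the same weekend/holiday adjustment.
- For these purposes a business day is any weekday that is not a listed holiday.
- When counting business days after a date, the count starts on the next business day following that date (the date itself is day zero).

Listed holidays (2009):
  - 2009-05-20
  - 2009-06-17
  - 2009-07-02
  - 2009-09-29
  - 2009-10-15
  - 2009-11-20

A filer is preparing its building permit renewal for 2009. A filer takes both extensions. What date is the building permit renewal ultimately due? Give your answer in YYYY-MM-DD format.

Start from the fixed due date, 2009-07-02.
2009-07-02 falls on a listed holiday. Rolling to the next business day gives 2009-07-03, a Friday.
The 3-business-day extension runs from 2009-07-03 to 2009-07-08.
2009-07-08 (Wednesday) is already a business day.
Counting 20 further business days from 2009-07-08 reaches 2009-08-05.
2009-08-05 falls on a Wednesday, which is a business day, so no adjustment is needed.
Deadline: 2009-08-05.

2009-08-05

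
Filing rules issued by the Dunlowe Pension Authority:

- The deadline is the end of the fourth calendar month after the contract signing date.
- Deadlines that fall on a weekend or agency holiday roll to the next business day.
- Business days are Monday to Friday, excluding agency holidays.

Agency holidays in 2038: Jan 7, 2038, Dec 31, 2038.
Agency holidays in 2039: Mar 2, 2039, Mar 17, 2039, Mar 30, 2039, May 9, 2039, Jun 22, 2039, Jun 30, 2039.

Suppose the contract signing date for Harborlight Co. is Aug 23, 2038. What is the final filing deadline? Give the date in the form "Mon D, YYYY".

Jan 3, 2039

4 months after Aug 23, 2038 falls in December 2038; the last day of that month is Dec 31, 2038.
Dec 31, 2038 falls on a listed holiday. Rolling to the next business day gives Jan 3, 2039, a Monday.
The final due date is Jan 3, 2039.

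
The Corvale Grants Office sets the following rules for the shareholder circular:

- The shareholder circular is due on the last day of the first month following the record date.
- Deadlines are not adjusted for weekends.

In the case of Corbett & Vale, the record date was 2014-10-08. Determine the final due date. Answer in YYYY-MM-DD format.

2014-11-30

1 month after 2014-10-08 falls in November 2014; the last day of that month is 2014-11-30.
2014-11-30 falls on a Sunday. The rules make no weekend/holiday allowance, so it remains 2014-11-30.
Final deadline: 2014-11-30.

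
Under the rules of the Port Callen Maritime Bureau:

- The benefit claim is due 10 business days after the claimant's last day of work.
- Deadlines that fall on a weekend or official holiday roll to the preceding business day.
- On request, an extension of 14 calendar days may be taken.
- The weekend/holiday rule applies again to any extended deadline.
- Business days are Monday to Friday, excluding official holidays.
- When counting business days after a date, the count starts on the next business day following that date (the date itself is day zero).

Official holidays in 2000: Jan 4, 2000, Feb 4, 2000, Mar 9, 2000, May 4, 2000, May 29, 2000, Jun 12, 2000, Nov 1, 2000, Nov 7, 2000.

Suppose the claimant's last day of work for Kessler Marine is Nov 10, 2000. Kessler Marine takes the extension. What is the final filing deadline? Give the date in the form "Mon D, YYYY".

Dec 8, 2000

Counting 10 business days after Nov 10, 2000 (skipping weekends and listed holidays) reaches Nov 24, 2000.
Nov 24, 2000 is a Friday and not a listed holiday, so it stands.
Applying the 14-calendar-day extension: Nov 24, 2000 + 14 days = Dec 8, 2000.
Dec 8, 2000 (Friday) is already a business day.
Deadline: Dec 8, 2000.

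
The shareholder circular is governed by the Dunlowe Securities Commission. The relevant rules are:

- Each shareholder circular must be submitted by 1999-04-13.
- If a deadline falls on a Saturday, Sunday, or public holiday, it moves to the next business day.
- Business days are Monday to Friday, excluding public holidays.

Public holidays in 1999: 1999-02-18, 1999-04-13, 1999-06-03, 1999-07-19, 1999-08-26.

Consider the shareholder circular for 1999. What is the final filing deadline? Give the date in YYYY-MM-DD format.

The stated deadline is 1999-04-13.
Because 1999-04-13 is a listed holiday, the deadline becomes 1999-04-14 (Wednesday).
Deadline: 1999-04-14.

1999-04-14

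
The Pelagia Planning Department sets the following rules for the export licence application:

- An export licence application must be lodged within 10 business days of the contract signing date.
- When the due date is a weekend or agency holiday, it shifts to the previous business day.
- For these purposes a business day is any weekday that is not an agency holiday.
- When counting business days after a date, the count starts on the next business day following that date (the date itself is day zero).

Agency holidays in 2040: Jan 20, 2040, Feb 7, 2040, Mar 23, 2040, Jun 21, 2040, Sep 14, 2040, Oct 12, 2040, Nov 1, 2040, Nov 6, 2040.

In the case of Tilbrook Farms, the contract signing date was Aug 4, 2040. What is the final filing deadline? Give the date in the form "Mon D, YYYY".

Aug 17, 2040

Starting the day after Aug 4, 2040 and counting 10 business days lands on Aug 17, 2040.
Aug 17, 2040 falls on a Friday, which is a business day, so no adjustment is needed.
So the filing is due Aug 17, 2040.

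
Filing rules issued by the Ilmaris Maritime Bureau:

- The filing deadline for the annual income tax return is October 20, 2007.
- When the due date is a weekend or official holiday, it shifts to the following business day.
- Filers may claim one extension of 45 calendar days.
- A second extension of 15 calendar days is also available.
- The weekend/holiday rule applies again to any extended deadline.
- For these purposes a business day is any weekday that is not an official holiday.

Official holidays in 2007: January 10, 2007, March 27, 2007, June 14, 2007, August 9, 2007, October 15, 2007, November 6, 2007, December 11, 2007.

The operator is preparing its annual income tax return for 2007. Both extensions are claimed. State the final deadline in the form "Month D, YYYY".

The stated deadline is October 20, 2007.
Because October 20, 2007 is a Saturday, the deadline becomes October 22, 2007 (Monday).
With the 45-day extension, October 22, 2007 becomes December 6, 2007.
Since December 6, 2007 is a Thursday and not a holiday, the date is unchanged.
The 15-calendar-day extension moves the deadline from December 6, 2007 to December 21, 2007.
December 21, 2007 falls on a Friday, which is a business day, so no adjustment is needed.
The final due date is December 21, 2007.

December 21, 2007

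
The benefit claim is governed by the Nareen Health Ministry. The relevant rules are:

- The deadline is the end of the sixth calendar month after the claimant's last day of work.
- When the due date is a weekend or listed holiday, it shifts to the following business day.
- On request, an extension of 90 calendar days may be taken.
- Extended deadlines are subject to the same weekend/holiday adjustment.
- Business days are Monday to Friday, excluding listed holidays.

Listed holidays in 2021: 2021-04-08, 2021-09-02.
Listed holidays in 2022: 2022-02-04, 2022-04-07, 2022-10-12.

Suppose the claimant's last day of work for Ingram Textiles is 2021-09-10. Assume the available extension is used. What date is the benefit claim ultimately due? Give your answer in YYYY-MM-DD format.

6 months after 2021-09-10 falls in March 2022; the last day of that month is 2022-03-31.
2022-03-31 falls on a Thursday, which is a business day, so no adjustment is needed.
The 90-calendar-day extension moves the deadline from 2022-03-31 to 2022-06-29.
2022-06-29 (Wednesday) is already a business day.
Final deadline: 2022-06-29.

2022-06-29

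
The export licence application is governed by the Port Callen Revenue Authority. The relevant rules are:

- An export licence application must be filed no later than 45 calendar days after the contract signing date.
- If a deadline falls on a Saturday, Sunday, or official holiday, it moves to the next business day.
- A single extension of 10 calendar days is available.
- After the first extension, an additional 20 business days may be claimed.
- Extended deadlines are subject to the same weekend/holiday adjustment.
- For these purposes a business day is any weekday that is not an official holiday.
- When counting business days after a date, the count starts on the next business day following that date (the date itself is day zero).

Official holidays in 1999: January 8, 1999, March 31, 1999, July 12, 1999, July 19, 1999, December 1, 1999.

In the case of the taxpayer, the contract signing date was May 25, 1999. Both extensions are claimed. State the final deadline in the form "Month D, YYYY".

August 17, 1999

From May 25, 1999, 45 calendar days later is July 9, 1999.
Since July 9, 1999 is a Friday and not a holiday, the date is unchanged.
Applying the 10-calendar-day extension: July 9, 1999 + 10 days = July 19, 1999.
Because July 19, 1999 is a listed holiday, the deadline becomes July 20, 1999 (Tuesday).
Applying the 20-business-day extension: 20 business days after July 20, 1999 is August 17, 1999.
August 17, 1999 (Tuesday) is already a business day.
Final deadline: August 17, 1999.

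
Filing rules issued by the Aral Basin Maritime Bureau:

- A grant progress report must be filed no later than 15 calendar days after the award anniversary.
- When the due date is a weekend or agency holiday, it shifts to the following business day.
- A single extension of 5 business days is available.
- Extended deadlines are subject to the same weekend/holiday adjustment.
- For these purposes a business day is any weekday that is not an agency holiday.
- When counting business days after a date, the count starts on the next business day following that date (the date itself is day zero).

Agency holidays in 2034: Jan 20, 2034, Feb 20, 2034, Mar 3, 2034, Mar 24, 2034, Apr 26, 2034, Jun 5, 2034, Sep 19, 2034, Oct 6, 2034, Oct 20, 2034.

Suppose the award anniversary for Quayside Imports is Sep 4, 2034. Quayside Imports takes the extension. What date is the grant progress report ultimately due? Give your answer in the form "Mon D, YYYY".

Trigger date Sep 4, 2034 + 15 calendar days = Sep 19, 2034.
Because Sep 19, 2034 is a listed holiday, the deadline becomes Sep 20, 2034 (Wednesday).
Counting 5 further business days from Sep 20, 2034 reaches Sep 27, 2034.
Since Sep 27, 2034 is a Wednesday and not a holiday, the date is unchanged.
Final deadline: Sep 27, 2034.

Sep 27, 2034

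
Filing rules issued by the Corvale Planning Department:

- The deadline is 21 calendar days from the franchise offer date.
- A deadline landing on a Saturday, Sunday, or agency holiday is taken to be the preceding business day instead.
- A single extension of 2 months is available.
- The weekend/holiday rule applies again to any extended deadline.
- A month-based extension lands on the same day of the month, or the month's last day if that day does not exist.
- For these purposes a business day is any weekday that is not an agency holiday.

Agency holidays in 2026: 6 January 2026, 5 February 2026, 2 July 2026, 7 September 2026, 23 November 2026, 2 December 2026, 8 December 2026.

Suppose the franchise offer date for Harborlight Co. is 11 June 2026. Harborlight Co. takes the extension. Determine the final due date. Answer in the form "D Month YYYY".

1 September 2026

Trigger date 11 June 2026 + 21 calendar days = 2 July 2026.
2 July 2026 falls on a listed holiday. Rolling to the preceding business day gives 1 July 2026, a Wednesday.
Applying the 2 months extension: 2 months after 1 July 2026 is 1 September 2026.
Since 1 September 2026 is a Tuesday and not a holiday, the date is unchanged.
Deadline: 1 September 2026.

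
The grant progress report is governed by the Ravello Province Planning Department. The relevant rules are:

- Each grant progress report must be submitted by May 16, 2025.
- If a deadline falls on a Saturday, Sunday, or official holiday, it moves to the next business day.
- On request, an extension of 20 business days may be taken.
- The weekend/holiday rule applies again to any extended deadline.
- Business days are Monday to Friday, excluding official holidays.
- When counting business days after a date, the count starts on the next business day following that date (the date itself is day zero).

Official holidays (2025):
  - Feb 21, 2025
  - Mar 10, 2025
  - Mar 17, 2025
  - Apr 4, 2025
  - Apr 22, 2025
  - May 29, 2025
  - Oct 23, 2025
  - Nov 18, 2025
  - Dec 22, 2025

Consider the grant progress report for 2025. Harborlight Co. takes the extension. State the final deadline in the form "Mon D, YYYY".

Jun 16, 2025

Start from the fixed due date, May 16, 2025.
May 16, 2025 falls on a Friday, which is a business day, so no adjustment is needed.
The 20-business-day extension runs from May 16, 2025 to Jun 16, 2025.
Jun 16, 2025 falls on a Monday, which is a business day, so no adjustment is needed.
So the filing is due Jun 16, 2025.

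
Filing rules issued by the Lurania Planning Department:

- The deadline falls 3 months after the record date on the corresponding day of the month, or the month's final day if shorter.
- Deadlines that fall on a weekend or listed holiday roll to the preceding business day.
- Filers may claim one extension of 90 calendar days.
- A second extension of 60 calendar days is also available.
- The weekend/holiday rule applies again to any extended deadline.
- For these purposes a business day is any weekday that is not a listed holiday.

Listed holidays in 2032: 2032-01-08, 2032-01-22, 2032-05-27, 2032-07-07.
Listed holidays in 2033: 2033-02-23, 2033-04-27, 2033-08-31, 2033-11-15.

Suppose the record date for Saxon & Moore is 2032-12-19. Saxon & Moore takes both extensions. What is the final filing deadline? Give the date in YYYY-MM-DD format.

2033-08-15

3 months after 2032-12-19, on the same day of the month, is 2033-03-19.
2033-03-19 is a Saturday, so it moves to the preceding business day, 2033-03-18 (Friday).
With the 90-day extension, 2033-03-18 becomes 2033-06-16.
2033-06-16 (Thursday) is already a business day.
Applying the 60-calendar-day extension: 2033-06-16 + 60 days = 2033-08-15.
Since 2033-08-15 is a Monday and not a holiday, the date is unchanged.
Deadline: 2033-08-15.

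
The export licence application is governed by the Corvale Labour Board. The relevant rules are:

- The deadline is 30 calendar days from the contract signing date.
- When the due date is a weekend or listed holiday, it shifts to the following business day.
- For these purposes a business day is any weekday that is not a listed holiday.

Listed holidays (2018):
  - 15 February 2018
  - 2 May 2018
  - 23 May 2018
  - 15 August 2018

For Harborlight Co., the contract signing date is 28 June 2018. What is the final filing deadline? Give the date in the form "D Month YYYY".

30 July 2018

30 calendar days after 28 June 2018 is 28 July 2018.
28 July 2018 falls on a Saturday. Rolling to the next business day gives 30 July 2018, a Monday.
The final due date is 30 July 2018.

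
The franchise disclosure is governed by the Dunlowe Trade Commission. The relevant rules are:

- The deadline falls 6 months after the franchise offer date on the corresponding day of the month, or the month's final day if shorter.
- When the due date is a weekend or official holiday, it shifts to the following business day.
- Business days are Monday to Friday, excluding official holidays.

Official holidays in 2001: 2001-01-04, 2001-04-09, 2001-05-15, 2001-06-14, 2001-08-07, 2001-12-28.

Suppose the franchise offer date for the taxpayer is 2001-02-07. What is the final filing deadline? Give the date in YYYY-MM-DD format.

6 months from 2001-02-07 is 2001-08-07.
2001-08-07 is a listed holiday, so it moves to the next business day, 2001-08-08 (Wednesday).
The final due date is 2001-08-08.

2001-08-08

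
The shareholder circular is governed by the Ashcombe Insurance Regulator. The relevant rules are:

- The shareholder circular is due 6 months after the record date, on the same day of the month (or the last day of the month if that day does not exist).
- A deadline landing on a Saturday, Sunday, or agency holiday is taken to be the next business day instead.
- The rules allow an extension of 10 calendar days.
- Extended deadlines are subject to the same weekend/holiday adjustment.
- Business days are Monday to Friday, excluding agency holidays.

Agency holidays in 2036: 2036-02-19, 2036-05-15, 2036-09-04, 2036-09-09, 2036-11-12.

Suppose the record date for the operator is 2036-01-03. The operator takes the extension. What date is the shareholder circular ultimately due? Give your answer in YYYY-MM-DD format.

2036-07-14

6 months from 2036-01-03 is 2036-07-03.
Since 2036-07-03 is a Thursday and not a holiday, the date is unchanged.
With the 10-day extension, 2036-07-03 becomes 2036-07-13.
2036-07-13 is a Sunday, so it moves to the next business day, 2036-07-14 (Monday).
So the filing is due 2036-07-14.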